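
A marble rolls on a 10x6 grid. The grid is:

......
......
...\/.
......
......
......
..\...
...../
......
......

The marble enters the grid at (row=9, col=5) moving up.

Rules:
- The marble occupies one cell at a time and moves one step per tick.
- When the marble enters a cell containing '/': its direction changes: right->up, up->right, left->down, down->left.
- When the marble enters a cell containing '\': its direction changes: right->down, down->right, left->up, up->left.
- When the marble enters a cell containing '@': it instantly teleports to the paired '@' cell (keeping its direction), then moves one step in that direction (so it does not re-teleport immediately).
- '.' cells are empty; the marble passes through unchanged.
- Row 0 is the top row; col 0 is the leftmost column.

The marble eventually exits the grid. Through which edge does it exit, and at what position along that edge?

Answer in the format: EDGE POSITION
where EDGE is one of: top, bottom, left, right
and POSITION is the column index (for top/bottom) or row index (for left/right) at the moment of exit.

Step 1: enter (9,5), '.' pass, move up to (8,5)
Step 2: enter (8,5), '.' pass, move up to (7,5)
Step 3: enter (7,5), '/' deflects up->right, move right to (7,6)
Step 4: at (7,6) — EXIT via right edge, pos 7

Answer: right 7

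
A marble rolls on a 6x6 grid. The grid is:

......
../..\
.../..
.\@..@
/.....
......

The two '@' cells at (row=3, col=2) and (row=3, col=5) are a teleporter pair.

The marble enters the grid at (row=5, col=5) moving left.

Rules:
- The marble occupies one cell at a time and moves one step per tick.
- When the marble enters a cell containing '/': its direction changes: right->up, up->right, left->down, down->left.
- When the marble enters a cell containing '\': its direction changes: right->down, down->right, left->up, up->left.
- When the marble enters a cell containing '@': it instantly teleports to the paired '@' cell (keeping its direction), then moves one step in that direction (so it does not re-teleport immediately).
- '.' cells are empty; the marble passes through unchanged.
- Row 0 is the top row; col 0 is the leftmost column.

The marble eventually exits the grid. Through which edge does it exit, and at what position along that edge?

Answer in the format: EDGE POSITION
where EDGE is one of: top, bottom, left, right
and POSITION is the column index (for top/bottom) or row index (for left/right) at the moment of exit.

Step 1: enter (5,5), '.' pass, move left to (5,4)
Step 2: enter (5,4), '.' pass, move left to (5,3)
Step 3: enter (5,3), '.' pass, move left to (5,2)
Step 4: enter (5,2), '.' pass, move left to (5,1)
Step 5: enter (5,1), '.' pass, move left to (5,0)
Step 6: enter (5,0), '.' pass, move left to (5,-1)
Step 7: at (5,-1) — EXIT via left edge, pos 5

Answer: left 5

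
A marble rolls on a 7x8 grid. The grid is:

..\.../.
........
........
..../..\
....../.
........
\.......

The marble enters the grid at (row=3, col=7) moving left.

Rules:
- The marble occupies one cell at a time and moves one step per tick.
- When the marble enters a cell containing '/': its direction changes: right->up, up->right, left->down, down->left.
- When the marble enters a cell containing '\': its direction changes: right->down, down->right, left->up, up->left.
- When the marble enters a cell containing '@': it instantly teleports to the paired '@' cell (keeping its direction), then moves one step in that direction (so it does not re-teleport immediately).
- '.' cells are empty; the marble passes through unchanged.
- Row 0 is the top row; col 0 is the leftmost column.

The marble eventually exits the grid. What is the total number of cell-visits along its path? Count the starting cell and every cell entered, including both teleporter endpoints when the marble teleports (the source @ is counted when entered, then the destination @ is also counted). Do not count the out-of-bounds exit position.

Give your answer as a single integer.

Step 1: enter (3,7), '\' deflects left->up, move up to (2,7)
Step 2: enter (2,7), '.' pass, move up to (1,7)
Step 3: enter (1,7), '.' pass, move up to (0,7)
Step 4: enter (0,7), '.' pass, move up to (-1,7)
Step 5: at (-1,7) — EXIT via top edge, pos 7
Path length (cell visits): 4

Answer: 4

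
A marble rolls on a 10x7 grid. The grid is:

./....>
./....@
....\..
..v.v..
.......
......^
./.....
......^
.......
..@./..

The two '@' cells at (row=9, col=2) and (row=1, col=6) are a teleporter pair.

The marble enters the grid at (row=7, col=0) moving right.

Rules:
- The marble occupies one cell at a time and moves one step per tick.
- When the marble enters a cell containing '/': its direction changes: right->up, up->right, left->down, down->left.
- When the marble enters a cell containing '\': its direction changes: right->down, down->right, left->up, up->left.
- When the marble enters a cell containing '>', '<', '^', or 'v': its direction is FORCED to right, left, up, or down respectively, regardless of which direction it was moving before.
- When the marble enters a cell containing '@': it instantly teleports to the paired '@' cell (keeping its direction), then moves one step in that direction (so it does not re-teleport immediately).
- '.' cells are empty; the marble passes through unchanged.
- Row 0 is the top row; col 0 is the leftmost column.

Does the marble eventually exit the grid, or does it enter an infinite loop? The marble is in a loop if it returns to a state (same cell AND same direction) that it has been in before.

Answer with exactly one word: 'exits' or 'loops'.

Answer: loops

Derivation:
Step 1: enter (7,0), '.' pass, move right to (7,1)
Step 2: enter (7,1), '.' pass, move right to (7,2)
Step 3: enter (7,2), '.' pass, move right to (7,3)
Step 4: enter (7,3), '.' pass, move right to (7,4)
Step 5: enter (7,4), '.' pass, move right to (7,5)
Step 6: enter (7,5), '.' pass, move right to (7,6)
Step 7: enter (7,6), '^' forces right->up, move up to (6,6)
Step 8: enter (6,6), '.' pass, move up to (5,6)
Step 9: enter (5,6), '^' forces up->up, move up to (4,6)
Step 10: enter (4,6), '.' pass, move up to (3,6)
Step 11: enter (3,6), '.' pass, move up to (2,6)
Step 12: enter (2,6), '.' pass, move up to (1,6)
Step 13: enter (1,6), '@' teleport (1,6)->(9,2), also enter (9,2), move up to (8,2)
Step 14: enter (8,2), '.' pass, move up to (7,2)
Step 15: enter (7,2), '.' pass, move up to (6,2)
Step 16: enter (6,2), '.' pass, move up to (5,2)
Step 17: enter (5,2), '.' pass, move up to (4,2)
Step 18: enter (4,2), '.' pass, move up to (3,2)
Step 19: enter (3,2), 'v' forces up->down, move down to (4,2)
Step 20: enter (4,2), '.' pass, move down to (5,2)
Step 21: enter (5,2), '.' pass, move down to (6,2)
Step 22: enter (6,2), '.' pass, move down to (7,2)
Step 23: enter (7,2), '.' pass, move down to (8,2)
Step 24: enter (8,2), '.' pass, move down to (9,2)
Step 25: enter (9,2), '@' teleport (9,2)->(1,6), also enter (1,6), move down to (2,6)
Step 26: enter (2,6), '.' pass, move down to (3,6)
Step 27: enter (3,6), '.' pass, move down to (4,6)
Step 28: enter (4,6), '.' pass, move down to (5,6)
Step 29: enter (5,6), '^' forces down->up, move up to (4,6)
Step 30: at (4,6) dir=up — LOOP DETECTED (seen before)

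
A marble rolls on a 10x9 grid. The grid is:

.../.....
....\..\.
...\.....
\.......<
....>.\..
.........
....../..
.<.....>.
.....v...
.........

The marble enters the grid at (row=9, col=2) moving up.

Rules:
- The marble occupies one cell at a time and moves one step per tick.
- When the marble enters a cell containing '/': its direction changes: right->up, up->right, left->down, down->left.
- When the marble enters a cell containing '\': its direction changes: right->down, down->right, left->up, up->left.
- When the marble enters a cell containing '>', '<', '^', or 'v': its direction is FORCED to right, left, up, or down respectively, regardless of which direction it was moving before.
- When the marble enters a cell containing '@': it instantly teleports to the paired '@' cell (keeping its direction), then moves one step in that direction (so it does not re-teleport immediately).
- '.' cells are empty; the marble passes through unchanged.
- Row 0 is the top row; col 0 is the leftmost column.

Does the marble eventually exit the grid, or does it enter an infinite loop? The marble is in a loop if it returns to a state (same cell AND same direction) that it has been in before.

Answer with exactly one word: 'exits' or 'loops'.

Step 1: enter (9,2), '.' pass, move up to (8,2)
Step 2: enter (8,2), '.' pass, move up to (7,2)
Step 3: enter (7,2), '.' pass, move up to (6,2)
Step 4: enter (6,2), '.' pass, move up to (5,2)
Step 5: enter (5,2), '.' pass, move up to (4,2)
Step 6: enter (4,2), '.' pass, move up to (3,2)
Step 7: enter (3,2), '.' pass, move up to (2,2)
Step 8: enter (2,2), '.' pass, move up to (1,2)
Step 9: enter (1,2), '.' pass, move up to (0,2)
Step 10: enter (0,2), '.' pass, move up to (-1,2)
Step 11: at (-1,2) — EXIT via top edge, pos 2

Answer: exits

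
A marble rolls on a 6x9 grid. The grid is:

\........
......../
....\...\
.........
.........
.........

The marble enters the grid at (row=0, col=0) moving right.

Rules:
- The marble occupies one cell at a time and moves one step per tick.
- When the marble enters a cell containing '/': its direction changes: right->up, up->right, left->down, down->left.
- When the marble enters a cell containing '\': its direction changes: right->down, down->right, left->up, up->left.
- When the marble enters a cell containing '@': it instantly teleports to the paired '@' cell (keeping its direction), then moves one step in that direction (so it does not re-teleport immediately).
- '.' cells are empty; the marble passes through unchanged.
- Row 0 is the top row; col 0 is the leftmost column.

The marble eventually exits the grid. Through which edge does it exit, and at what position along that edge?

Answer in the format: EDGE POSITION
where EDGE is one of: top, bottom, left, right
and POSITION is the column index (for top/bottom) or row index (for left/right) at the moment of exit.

Answer: bottom 0

Derivation:
Step 1: enter (0,0), '\' deflects right->down, move down to (1,0)
Step 2: enter (1,0), '.' pass, move down to (2,0)
Step 3: enter (2,0), '.' pass, move down to (3,0)
Step 4: enter (3,0), '.' pass, move down to (4,0)
Step 5: enter (4,0), '.' pass, move down to (5,0)
Step 6: enter (5,0), '.' pass, move down to (6,0)
Step 7: at (6,0) — EXIT via bottom edge, pos 0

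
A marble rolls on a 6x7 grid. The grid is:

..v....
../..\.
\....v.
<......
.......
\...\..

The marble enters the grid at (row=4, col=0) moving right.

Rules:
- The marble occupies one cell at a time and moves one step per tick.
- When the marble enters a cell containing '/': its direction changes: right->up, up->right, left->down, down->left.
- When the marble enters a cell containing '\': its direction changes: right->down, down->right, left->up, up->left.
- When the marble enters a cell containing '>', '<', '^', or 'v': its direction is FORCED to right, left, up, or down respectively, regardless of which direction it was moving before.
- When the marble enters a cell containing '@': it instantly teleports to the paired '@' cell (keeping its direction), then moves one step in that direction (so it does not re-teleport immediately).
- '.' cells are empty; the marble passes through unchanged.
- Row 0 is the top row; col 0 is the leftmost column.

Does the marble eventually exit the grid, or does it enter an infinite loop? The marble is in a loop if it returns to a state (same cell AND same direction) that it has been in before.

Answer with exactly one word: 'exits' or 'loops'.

Answer: exits

Derivation:
Step 1: enter (4,0), '.' pass, move right to (4,1)
Step 2: enter (4,1), '.' pass, move right to (4,2)
Step 3: enter (4,2), '.' pass, move right to (4,3)
Step 4: enter (4,3), '.' pass, move right to (4,4)
Step 5: enter (4,4), '.' pass, move right to (4,5)
Step 6: enter (4,5), '.' pass, move right to (4,6)
Step 7: enter (4,6), '.' pass, move right to (4,7)
Step 8: at (4,7) — EXIT via right edge, pos 4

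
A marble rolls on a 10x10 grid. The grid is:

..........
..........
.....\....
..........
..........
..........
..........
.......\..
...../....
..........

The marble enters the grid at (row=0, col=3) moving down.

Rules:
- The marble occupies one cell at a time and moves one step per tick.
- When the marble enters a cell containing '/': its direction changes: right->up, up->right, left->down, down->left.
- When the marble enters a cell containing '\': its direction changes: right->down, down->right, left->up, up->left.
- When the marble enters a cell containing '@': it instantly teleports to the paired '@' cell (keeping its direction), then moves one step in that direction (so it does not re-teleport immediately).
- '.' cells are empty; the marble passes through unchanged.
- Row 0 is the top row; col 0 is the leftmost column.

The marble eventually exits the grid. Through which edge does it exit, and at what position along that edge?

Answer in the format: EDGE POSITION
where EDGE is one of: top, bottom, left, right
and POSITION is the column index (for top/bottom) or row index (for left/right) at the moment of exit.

Step 1: enter (0,3), '.' pass, move down to (1,3)
Step 2: enter (1,3), '.' pass, move down to (2,3)
Step 3: enter (2,3), '.' pass, move down to (3,3)
Step 4: enter (3,3), '.' pass, move down to (4,3)
Step 5: enter (4,3), '.' pass, move down to (5,3)
Step 6: enter (5,3), '.' pass, move down to (6,3)
Step 7: enter (6,3), '.' pass, move down to (7,3)
Step 8: enter (7,3), '.' pass, move down to (8,3)
Step 9: enter (8,3), '.' pass, move down to (9,3)
Step 10: enter (9,3), '.' pass, move down to (10,3)
Step 11: at (10,3) — EXIT via bottom edge, pos 3

Answer: bottom 3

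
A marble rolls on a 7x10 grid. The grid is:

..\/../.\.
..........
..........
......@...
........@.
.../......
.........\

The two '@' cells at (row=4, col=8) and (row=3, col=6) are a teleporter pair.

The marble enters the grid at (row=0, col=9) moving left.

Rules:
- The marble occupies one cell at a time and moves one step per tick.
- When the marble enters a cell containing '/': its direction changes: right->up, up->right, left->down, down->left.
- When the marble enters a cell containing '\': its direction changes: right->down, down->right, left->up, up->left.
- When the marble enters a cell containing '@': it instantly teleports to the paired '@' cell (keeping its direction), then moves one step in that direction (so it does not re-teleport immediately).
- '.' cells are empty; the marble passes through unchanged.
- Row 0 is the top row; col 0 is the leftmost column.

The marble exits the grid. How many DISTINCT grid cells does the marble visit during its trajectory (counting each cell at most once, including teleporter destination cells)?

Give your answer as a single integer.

Step 1: enter (0,9), '.' pass, move left to (0,8)
Step 2: enter (0,8), '\' deflects left->up, move up to (-1,8)
Step 3: at (-1,8) — EXIT via top edge, pos 8
Distinct cells visited: 2 (path length 2)

Answer: 2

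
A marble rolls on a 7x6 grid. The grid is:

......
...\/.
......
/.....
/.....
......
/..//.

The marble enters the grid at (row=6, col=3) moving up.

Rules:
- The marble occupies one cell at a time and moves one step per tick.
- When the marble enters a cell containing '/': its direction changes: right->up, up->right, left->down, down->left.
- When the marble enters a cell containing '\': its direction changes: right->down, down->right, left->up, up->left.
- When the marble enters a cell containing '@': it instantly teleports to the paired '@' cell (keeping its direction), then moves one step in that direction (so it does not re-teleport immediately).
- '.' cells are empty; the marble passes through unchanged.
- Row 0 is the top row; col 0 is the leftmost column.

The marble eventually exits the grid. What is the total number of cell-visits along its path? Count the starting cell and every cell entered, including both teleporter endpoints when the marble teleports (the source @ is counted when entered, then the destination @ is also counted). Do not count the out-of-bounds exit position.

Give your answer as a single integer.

Answer: 8

Derivation:
Step 1: enter (6,3), '/' deflects up->right, move right to (6,4)
Step 2: enter (6,4), '/' deflects right->up, move up to (5,4)
Step 3: enter (5,4), '.' pass, move up to (4,4)
Step 4: enter (4,4), '.' pass, move up to (3,4)
Step 5: enter (3,4), '.' pass, move up to (2,4)
Step 6: enter (2,4), '.' pass, move up to (1,4)
Step 7: enter (1,4), '/' deflects up->right, move right to (1,5)
Step 8: enter (1,5), '.' pass, move right to (1,6)
Step 9: at (1,6) — EXIT via right edge, pos 1
Path length (cell visits): 8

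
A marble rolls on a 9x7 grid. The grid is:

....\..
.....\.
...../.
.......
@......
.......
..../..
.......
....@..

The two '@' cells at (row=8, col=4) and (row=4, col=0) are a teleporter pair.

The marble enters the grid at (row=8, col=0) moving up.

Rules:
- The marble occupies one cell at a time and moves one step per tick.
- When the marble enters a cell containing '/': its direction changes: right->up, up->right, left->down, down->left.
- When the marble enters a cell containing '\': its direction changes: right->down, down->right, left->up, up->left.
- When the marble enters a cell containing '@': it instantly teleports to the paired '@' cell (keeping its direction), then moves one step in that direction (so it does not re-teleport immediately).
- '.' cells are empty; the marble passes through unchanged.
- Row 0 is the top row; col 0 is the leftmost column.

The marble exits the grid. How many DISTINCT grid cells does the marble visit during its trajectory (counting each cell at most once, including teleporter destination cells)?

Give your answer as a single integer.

Step 1: enter (8,0), '.' pass, move up to (7,0)
Step 2: enter (7,0), '.' pass, move up to (6,0)
Step 3: enter (6,0), '.' pass, move up to (5,0)
Step 4: enter (5,0), '.' pass, move up to (4,0)
Step 5: enter (4,0), '@' teleport (4,0)->(8,4), also enter (8,4), move up to (7,4)
Step 6: enter (7,4), '.' pass, move up to (6,4)
Step 7: enter (6,4), '/' deflects up->right, move right to (6,5)
Step 8: enter (6,5), '.' pass, move right to (6,6)
Step 9: enter (6,6), '.' pass, move right to (6,7)
Step 10: at (6,7) — EXIT via right edge, pos 6
Distinct cells visited: 10 (path length 10)

Answer: 10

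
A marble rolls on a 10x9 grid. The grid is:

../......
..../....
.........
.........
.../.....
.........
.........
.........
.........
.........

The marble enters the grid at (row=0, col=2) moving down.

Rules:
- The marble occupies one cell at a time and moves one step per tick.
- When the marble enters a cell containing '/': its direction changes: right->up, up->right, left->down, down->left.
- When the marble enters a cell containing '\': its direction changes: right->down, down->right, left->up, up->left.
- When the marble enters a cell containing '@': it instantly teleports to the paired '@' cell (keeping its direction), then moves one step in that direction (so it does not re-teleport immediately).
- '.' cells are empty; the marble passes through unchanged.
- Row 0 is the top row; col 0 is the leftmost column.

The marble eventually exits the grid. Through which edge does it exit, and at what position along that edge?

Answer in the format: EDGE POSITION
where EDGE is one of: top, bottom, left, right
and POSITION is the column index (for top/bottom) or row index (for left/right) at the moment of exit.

Answer: left 0

Derivation:
Step 1: enter (0,2), '/' deflects down->left, move left to (0,1)
Step 2: enter (0,1), '.' pass, move left to (0,0)
Step 3: enter (0,0), '.' pass, move left to (0,-1)
Step 4: at (0,-1) — EXIT via left edge, pos 0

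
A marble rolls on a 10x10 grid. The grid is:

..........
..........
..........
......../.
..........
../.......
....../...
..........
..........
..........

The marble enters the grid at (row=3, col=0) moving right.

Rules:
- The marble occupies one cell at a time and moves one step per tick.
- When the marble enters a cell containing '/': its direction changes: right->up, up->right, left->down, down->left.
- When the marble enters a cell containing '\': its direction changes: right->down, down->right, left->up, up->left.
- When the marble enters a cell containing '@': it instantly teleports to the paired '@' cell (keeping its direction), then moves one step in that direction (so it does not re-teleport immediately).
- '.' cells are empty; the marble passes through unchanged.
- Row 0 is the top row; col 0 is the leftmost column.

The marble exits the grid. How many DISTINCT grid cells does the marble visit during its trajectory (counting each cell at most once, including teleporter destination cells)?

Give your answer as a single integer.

Answer: 12

Derivation:
Step 1: enter (3,0), '.' pass, move right to (3,1)
Step 2: enter (3,1), '.' pass, move right to (3,2)
Step 3: enter (3,2), '.' pass, move right to (3,3)
Step 4: enter (3,3), '.' pass, move right to (3,4)
Step 5: enter (3,4), '.' pass, move right to (3,5)
Step 6: enter (3,5), '.' pass, move right to (3,6)
Step 7: enter (3,6), '.' pass, move right to (3,7)
Step 8: enter (3,7), '.' pass, move right to (3,8)
Step 9: enter (3,8), '/' deflects right->up, move up to (2,8)
Step 10: enter (2,8), '.' pass, move up to (1,8)
Step 11: enter (1,8), '.' pass, move up to (0,8)
Step 12: enter (0,8), '.' pass, move up to (-1,8)
Step 13: at (-1,8) — EXIT via top edge, pos 8
Distinct cells visited: 12 (path length 12)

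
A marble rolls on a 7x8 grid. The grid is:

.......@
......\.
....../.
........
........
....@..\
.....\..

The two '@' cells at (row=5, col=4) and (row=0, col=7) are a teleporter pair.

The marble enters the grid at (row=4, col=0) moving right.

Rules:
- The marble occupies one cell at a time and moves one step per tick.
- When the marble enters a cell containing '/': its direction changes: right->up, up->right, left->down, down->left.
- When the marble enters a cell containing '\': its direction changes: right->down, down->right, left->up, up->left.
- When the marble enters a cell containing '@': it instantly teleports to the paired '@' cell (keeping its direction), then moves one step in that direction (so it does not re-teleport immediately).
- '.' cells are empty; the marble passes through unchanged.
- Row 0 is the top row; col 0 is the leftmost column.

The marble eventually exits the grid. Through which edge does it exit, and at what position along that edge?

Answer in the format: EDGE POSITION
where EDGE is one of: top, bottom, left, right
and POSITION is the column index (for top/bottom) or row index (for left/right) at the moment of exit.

Step 1: enter (4,0), '.' pass, move right to (4,1)
Step 2: enter (4,1), '.' pass, move right to (4,2)
Step 3: enter (4,2), '.' pass, move right to (4,3)
Step 4: enter (4,3), '.' pass, move right to (4,4)
Step 5: enter (4,4), '.' pass, move right to (4,5)
Step 6: enter (4,5), '.' pass, move right to (4,6)
Step 7: enter (4,6), '.' pass, move right to (4,7)
Step 8: enter (4,7), '.' pass, move right to (4,8)
Step 9: at (4,8) — EXIT via right edge, pos 4

Answer: right 4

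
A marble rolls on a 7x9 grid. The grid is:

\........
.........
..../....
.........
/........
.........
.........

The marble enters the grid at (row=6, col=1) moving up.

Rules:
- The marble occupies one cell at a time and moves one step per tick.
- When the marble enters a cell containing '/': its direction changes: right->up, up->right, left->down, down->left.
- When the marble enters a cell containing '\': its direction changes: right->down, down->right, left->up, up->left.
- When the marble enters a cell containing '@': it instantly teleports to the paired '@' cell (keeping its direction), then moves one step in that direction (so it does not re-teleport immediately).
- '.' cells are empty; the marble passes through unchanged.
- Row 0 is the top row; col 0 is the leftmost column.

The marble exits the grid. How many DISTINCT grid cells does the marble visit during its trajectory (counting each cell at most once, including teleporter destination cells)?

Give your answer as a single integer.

Step 1: enter (6,1), '.' pass, move up to (5,1)
Step 2: enter (5,1), '.' pass, move up to (4,1)
Step 3: enter (4,1), '.' pass, move up to (3,1)
Step 4: enter (3,1), '.' pass, move up to (2,1)
Step 5: enter (2,1), '.' pass, move up to (1,1)
Step 6: enter (1,1), '.' pass, move up to (0,1)
Step 7: enter (0,1), '.' pass, move up to (-1,1)
Step 8: at (-1,1) — EXIT via top edge, pos 1
Distinct cells visited: 7 (path length 7)

Answer: 7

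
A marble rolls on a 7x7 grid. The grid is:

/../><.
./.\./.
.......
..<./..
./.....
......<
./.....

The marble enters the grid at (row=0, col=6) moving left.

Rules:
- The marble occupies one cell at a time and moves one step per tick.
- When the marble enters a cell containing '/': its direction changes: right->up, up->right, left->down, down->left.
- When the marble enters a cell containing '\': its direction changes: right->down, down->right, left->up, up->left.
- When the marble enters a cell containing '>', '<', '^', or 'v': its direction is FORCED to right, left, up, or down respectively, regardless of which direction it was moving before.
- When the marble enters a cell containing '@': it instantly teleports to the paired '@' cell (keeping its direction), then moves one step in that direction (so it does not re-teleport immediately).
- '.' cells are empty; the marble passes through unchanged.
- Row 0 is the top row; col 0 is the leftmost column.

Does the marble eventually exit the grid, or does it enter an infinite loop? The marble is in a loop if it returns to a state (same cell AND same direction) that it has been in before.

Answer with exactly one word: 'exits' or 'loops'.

Answer: loops

Derivation:
Step 1: enter (0,6), '.' pass, move left to (0,5)
Step 2: enter (0,5), '<' forces left->left, move left to (0,4)
Step 3: enter (0,4), '>' forces left->right, move right to (0,5)
Step 4: enter (0,5), '<' forces right->left, move left to (0,4)
Step 5: at (0,4) dir=left — LOOP DETECTED (seen before)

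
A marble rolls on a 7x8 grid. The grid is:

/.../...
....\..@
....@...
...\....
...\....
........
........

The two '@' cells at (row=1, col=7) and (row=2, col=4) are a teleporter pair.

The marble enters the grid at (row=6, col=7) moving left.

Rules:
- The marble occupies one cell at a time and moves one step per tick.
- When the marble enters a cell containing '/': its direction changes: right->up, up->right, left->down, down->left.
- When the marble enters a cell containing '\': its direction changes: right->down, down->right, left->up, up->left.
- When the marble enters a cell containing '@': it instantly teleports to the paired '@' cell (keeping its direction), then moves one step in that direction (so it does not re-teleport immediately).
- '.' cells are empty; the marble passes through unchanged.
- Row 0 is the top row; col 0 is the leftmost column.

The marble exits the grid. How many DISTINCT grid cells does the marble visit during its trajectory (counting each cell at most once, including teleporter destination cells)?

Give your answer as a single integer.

Step 1: enter (6,7), '.' pass, move left to (6,6)
Step 2: enter (6,6), '.' pass, move left to (6,5)
Step 3: enter (6,5), '.' pass, move left to (6,4)
Step 4: enter (6,4), '.' pass, move left to (6,3)
Step 5: enter (6,3), '.' pass, move left to (6,2)
Step 6: enter (6,2), '.' pass, move left to (6,1)
Step 7: enter (6,1), '.' pass, move left to (6,0)
Step 8: enter (6,0), '.' pass, move left to (6,-1)
Step 9: at (6,-1) — EXIT via left edge, pos 6
Distinct cells visited: 8 (path length 8)

Answer: 8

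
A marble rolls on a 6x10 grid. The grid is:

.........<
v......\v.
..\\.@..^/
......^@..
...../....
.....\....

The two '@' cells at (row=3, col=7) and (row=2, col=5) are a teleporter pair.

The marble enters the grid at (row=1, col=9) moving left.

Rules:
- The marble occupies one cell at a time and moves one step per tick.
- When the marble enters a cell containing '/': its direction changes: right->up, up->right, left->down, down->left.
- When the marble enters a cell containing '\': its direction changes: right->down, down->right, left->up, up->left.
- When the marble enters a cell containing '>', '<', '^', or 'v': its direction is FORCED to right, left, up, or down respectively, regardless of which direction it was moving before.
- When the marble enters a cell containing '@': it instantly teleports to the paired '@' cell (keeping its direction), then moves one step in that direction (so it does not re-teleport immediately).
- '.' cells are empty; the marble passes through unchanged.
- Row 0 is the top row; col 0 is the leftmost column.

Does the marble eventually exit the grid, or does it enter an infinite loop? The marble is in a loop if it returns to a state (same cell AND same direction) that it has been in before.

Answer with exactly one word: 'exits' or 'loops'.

Step 1: enter (1,9), '.' pass, move left to (1,8)
Step 2: enter (1,8), 'v' forces left->down, move down to (2,8)
Step 3: enter (2,8), '^' forces down->up, move up to (1,8)
Step 4: enter (1,8), 'v' forces up->down, move down to (2,8)
Step 5: at (2,8) dir=down — LOOP DETECTED (seen before)

Answer: loops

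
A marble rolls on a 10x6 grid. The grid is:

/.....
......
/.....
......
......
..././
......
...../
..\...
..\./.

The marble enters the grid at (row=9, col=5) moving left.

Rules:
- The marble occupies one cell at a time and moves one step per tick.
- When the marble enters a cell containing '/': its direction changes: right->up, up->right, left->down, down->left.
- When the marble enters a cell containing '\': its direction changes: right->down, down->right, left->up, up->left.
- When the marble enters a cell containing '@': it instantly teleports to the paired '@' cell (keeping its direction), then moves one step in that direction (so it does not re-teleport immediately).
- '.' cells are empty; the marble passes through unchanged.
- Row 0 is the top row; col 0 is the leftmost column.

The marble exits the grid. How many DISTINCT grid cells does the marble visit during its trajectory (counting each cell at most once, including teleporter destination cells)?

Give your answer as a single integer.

Step 1: enter (9,5), '.' pass, move left to (9,4)
Step 2: enter (9,4), '/' deflects left->down, move down to (10,4)
Step 3: at (10,4) — EXIT via bottom edge, pos 4
Distinct cells visited: 2 (path length 2)

Answer: 2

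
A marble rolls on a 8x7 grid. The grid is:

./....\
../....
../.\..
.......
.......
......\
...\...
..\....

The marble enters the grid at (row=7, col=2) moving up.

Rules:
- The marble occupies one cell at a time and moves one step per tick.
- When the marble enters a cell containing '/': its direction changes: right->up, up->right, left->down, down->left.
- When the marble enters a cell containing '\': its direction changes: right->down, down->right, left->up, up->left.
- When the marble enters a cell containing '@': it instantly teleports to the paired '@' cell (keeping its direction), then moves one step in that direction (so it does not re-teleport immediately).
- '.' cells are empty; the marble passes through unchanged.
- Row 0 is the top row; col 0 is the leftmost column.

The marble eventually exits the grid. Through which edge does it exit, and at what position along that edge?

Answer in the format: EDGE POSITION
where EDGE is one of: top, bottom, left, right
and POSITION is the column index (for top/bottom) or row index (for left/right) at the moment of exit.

Step 1: enter (7,2), '\' deflects up->left, move left to (7,1)
Step 2: enter (7,1), '.' pass, move left to (7,0)
Step 3: enter (7,0), '.' pass, move left to (7,-1)
Step 4: at (7,-1) — EXIT via left edge, pos 7

Answer: left 7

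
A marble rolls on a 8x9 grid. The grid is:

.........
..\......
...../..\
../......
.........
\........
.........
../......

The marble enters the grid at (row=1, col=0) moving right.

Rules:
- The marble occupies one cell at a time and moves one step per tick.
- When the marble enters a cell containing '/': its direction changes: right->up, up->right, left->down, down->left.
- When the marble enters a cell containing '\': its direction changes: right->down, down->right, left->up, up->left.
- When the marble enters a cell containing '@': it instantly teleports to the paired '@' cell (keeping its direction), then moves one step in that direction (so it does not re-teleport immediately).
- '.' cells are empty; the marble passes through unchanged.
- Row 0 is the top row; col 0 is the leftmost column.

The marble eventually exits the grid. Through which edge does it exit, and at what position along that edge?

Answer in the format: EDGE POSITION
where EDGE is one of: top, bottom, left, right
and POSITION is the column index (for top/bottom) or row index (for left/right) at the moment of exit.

Answer: left 3

Derivation:
Step 1: enter (1,0), '.' pass, move right to (1,1)
Step 2: enter (1,1), '.' pass, move right to (1,2)
Step 3: enter (1,2), '\' deflects right->down, move down to (2,2)
Step 4: enter (2,2), '.' pass, move down to (3,2)
Step 5: enter (3,2), '/' deflects down->left, move left to (3,1)
Step 6: enter (3,1), '.' pass, move left to (3,0)
Step 7: enter (3,0), '.' pass, move left to (3,-1)
Step 8: at (3,-1) — EXIT via left edge, pos 3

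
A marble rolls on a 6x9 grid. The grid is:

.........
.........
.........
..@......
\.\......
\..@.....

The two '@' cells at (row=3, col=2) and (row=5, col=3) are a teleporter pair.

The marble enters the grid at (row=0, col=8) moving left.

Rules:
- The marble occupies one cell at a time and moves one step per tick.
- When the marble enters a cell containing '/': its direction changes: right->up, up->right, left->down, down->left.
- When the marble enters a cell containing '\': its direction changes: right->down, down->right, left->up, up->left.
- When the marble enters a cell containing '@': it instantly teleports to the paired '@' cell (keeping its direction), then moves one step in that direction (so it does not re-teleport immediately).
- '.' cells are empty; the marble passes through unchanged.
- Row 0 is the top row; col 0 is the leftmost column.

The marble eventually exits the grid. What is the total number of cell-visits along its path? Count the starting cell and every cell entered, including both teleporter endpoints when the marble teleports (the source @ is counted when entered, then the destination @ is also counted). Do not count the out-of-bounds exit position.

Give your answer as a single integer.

Step 1: enter (0,8), '.' pass, move left to (0,7)
Step 2: enter (0,7), '.' pass, move left to (0,6)
Step 3: enter (0,6), '.' pass, move left to (0,5)
Step 4: enter (0,5), '.' pass, move left to (0,4)
Step 5: enter (0,4), '.' pass, move left to (0,3)
Step 6: enter (0,3), '.' pass, move left to (0,2)
Step 7: enter (0,2), '.' pass, move left to (0,1)
Step 8: enter (0,1), '.' pass, move left to (0,0)
Step 9: enter (0,0), '.' pass, move left to (0,-1)
Step 10: at (0,-1) — EXIT via left edge, pos 0
Path length (cell visits): 9

Answer: 9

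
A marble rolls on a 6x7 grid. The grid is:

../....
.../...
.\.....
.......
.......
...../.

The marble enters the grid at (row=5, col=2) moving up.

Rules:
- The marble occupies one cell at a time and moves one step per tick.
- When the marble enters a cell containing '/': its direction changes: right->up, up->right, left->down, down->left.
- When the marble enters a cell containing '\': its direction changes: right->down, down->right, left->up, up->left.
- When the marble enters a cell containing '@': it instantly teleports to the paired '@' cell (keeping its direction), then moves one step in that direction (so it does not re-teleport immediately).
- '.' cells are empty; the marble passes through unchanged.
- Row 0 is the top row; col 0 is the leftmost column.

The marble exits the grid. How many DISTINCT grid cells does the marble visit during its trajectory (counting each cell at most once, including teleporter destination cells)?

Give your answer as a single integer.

Answer: 10

Derivation:
Step 1: enter (5,2), '.' pass, move up to (4,2)
Step 2: enter (4,2), '.' pass, move up to (3,2)
Step 3: enter (3,2), '.' pass, move up to (2,2)
Step 4: enter (2,2), '.' pass, move up to (1,2)
Step 5: enter (1,2), '.' pass, move up to (0,2)
Step 6: enter (0,2), '/' deflects up->right, move right to (0,3)
Step 7: enter (0,3), '.' pass, move right to (0,4)
Step 8: enter (0,4), '.' pass, move right to (0,5)
Step 9: enter (0,5), '.' pass, move right to (0,6)
Step 10: enter (0,6), '.' pass, move right to (0,7)
Step 11: at (0,7) — EXIT via right edge, pos 0
Distinct cells visited: 10 (path length 10)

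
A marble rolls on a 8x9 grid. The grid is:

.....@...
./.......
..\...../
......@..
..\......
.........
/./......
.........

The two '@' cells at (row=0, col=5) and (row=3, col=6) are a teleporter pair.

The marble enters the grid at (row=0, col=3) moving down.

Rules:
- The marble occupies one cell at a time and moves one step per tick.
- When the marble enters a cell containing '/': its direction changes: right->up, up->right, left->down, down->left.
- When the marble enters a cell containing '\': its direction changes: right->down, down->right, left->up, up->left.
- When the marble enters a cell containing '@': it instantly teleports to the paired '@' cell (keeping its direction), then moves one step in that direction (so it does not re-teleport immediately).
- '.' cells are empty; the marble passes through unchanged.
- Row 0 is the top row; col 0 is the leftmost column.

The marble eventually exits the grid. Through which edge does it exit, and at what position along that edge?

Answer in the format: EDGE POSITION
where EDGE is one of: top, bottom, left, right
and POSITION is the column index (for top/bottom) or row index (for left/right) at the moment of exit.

Step 1: enter (0,3), '.' pass, move down to (1,3)
Step 2: enter (1,3), '.' pass, move down to (2,3)
Step 3: enter (2,3), '.' pass, move down to (3,3)
Step 4: enter (3,3), '.' pass, move down to (4,3)
Step 5: enter (4,3), '.' pass, move down to (5,3)
Step 6: enter (5,3), '.' pass, move down to (6,3)
Step 7: enter (6,3), '.' pass, move down to (7,3)
Step 8: enter (7,3), '.' pass, move down to (8,3)
Step 9: at (8,3) — EXIT via bottom edge, pos 3

Answer: bottom 3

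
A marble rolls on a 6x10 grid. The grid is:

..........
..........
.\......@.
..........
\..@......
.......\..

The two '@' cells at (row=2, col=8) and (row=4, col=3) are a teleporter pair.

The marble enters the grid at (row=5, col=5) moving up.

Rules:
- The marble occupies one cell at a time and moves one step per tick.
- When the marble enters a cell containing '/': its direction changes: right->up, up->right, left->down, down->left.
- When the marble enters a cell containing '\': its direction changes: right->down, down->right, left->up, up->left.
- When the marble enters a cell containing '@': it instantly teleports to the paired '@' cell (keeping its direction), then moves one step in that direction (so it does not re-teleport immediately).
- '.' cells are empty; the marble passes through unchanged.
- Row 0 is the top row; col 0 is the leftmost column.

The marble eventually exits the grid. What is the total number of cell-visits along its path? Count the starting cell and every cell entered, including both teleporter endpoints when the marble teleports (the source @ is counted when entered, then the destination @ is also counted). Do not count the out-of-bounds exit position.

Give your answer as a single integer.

Step 1: enter (5,5), '.' pass, move up to (4,5)
Step 2: enter (4,5), '.' pass, move up to (3,5)
Step 3: enter (3,5), '.' pass, move up to (2,5)
Step 4: enter (2,5), '.' pass, move up to (1,5)
Step 5: enter (1,5), '.' pass, move up to (0,5)
Step 6: enter (0,5), '.' pass, move up to (-1,5)
Step 7: at (-1,5) — EXIT via top edge, pos 5
Path length (cell visits): 6

Answer: 6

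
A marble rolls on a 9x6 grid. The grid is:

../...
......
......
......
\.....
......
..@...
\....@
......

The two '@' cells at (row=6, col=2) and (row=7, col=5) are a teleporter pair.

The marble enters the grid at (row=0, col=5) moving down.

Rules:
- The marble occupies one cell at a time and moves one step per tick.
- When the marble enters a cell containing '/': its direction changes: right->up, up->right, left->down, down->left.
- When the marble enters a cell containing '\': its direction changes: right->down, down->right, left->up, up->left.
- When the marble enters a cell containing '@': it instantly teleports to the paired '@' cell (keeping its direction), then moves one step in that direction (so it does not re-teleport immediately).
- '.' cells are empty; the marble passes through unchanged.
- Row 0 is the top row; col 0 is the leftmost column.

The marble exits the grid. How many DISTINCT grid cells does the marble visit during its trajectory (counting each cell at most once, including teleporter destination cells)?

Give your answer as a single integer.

Answer: 11

Derivation:
Step 1: enter (0,5), '.' pass, move down to (1,5)
Step 2: enter (1,5), '.' pass, move down to (2,5)
Step 3: enter (2,5), '.' pass, move down to (3,5)
Step 4: enter (3,5), '.' pass, move down to (4,5)
Step 5: enter (4,5), '.' pass, move down to (5,5)
Step 6: enter (5,5), '.' pass, move down to (6,5)
Step 7: enter (6,5), '.' pass, move down to (7,5)
Step 8: enter (7,5), '@' teleport (7,5)->(6,2), also enter (6,2), move down to (7,2)
Step 9: enter (7,2), '.' pass, move down to (8,2)
Step 10: enter (8,2), '.' pass, move down to (9,2)
Step 11: at (9,2) — EXIT via bottom edge, pos 2
Distinct cells visited: 11 (path length 11)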